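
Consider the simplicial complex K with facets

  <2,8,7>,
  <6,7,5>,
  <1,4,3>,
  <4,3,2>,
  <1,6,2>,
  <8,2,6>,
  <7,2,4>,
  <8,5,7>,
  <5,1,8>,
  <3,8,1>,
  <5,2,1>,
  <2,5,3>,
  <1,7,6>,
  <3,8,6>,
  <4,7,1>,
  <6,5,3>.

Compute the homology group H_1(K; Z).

H_1 ≅ Z^2.

Order the vertices as 1 < 2 < 3 < 4 < 5 < 6 < 7 < 8. Listing each simplex with vertices in this order, K has dimension 2 with simplices:

  0-simplices (8): [1], [2], [3], [4], [5], [6], [7], [8]
  1-simplices (24): (24 of them)
  2-simplices (16): [1,2,5], [1,2,6], [1,3,4], [1,3,8], [1,4,7], [1,5,8], [1,6,7], [2,3,4], [2,3,5], [2,4,7], [2,6,8], [2,7,8], [3,5,6], [3,6,8], [5,6,7], [5,7,8]

so the chain groups are C_0 ≅ Z^8, C_1 ≅ Z^24, C_2 ≅ Z^16.

∂_1: C_1 → C_0 is given by ∂[p,q] = [q] − [p]. For instance
  ∂[1,8] = [8] − [1].
As a 8×24 matrix over Z this has rank 7, with invariant factors (1,1,1,1,1,1,1).

∂_2: C_2 → C_1 maps a triangle to the signed sum of its edges. For instance
  ∂[1,2,5] = [2,5] − [1,5] + [1,2],
  ∂[5,7,8] = [7,8] − [5,8] + [5,7].
The resulting 24×16 matrix has rank 15, and its Smith normal form has invariant factors (1,1,1,1,1,1,1,1,1,1,1,1,1,1,1).

Computing H_k = (kernel of ∂_k) / (image of ∂_{k+1}):

  H_1: rank ker ∂_1 − rank ∂_2 = (24 − 7) − 15 = 2, and the invariant factors of ∂_2 are all 1, so H_1 = Z^2.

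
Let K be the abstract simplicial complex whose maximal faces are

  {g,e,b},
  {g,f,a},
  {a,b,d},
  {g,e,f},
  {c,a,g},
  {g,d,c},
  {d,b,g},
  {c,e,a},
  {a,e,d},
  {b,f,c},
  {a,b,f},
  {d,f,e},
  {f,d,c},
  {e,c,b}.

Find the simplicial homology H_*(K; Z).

K has 7 vertices, 21 edges, 14 triangles.
rank ∂_0 = 0, rank ∂_1 = 6 ⇒ b_0 = 7 − 0 − 6 = 1; all invariant factors of ∂_1 are 1 so no torsion. So H_0 ≅ Z.
rank ∂_1 = 6, rank ∂_2 = 13 ⇒ b_1 = 21 − 6 − 13 = 2; all invariant factors of ∂_2 are 1 so no torsion. So H_1 ≅ Z^2.
rank ∂_2 = 13, rank ∂_3 = 0 ⇒ b_2 = 14 − 13 − 0 = 1. So H_2 ≅ Z.

H_0 = Z,  H_1 = Z^2,  H_2 = Z.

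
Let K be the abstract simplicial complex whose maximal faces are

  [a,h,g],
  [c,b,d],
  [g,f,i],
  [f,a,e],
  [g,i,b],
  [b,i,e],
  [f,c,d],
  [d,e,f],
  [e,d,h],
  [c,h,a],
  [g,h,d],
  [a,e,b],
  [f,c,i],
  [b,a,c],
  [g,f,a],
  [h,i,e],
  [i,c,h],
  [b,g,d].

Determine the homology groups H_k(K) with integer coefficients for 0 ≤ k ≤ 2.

H_0 ≅ Z,  H_1 ≅ Z^2,  H_2 ≅ Z.

K has 9 vertices, 27 edges, 18 triangles.
rank ∂_0 = 0, rank ∂_1 = 8 ⇒ b_0 = 9 − 0 − 8 = 1; all invariant factors of ∂_1 are 1 so no torsion. So H_0 = Z.
rank ∂_1 = 8, rank ∂_2 = 17 ⇒ b_1 = 27 − 8 − 17 = 2; all invariant factors of ∂_2 are 1 so no torsion. So H_1 = Z^2.
rank ∂_2 = 17, rank ∂_3 = 0 ⇒ b_2 = 18 − 17 − 0 = 1. So H_2 = Z.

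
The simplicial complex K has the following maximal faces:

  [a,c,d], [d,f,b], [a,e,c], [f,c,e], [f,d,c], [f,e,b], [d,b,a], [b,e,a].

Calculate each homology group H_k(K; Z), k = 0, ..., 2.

Take the total order a < b < c < d < e < f on the vertex set. Then K (dimension 2) consists of the simplices:

  0-simplices (6): a, b, c, d, e, f
  1-simplices (12): ab, ac, ad, ae, bd, be, bf, cd, ce, cf, df, ef
  2-simplices (8): abd, abe, acd, ace, bdf, bef, cdf, cef

Hence C_0 ≅ Z^6, C_1 ≅ Z^12, C_2 ≅ Z^8.

Boundary ∂_1: C_1 → C_0 maps an edge to its endpoints' difference, ∂[p,q] = q − p. For instance
  ∂bf = f − b.
The 6×12 boundary matrix has rank 5 and Smith normal form diag(1,1,1,1,1).

∂_2: C_2 → C_1 maps a triangle to the signed sum of its edges. For instance
  ∂bdf = df − bf + bd,
  ∂bef = ef − bf + be.
This gives a 12×8 integer matrix of rank 7; reducing to Smith normal form yields diagonal entries (1,1,1,1,1,1,1).

From H_k ≅ ker(∂_k) / im(∂_{k+1}) we obtain:

  H_0: rank C_0 − rank ∂_1 = 6 − 5 = 1, and the invariant factors of ∂_1 are all 1, so H_0 = Z.
  H_1: rank ker ∂_1 − rank ∂_2 = (12 − 5) − 7 = 0, and the invariant factors of ∂_2 are all 1, so H_1 = 0.
  H_2: rank ker ∂_2 − rank ∂_3 = (8 − 7) − 0 = 1, and there is no ∂_3, so H_2 = Z.

As a check, the Euler characteristic is 6 − 12 + 8 = 2, which agrees with 1 − 0 + 1 = 2.

H_0 ≅ Z,  H_1 = 0,  H_2 ≅ Z.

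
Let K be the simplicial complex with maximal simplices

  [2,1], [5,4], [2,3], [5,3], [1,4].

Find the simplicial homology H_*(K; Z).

H_0 = Z,  H_1 = Z.

K has 5 vertices, 5 edges.
rank ∂_0 = 0, rank ∂_1 = 4 ⇒ b_0 = 5 − 0 − 4 = 1; all invariant factors of ∂_1 are 1 so no torsion. So H_0 ≅ Z.
rank ∂_1 = 4, rank ∂_2 = 0 ⇒ b_1 = 5 − 4 − 0 = 1. So H_1 ≅ Z.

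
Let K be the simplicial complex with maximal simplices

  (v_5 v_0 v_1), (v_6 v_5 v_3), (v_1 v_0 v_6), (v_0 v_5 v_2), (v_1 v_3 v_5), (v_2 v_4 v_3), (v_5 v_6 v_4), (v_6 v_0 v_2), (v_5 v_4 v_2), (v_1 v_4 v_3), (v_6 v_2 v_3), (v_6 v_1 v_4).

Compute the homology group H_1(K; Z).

H_1 ≅ Z/2Z.

Fix the vertex order v_0 < v_1 < v_2 < v_3 < v_4 < v_5 < v_6 and write every simplex with vertices in increasing order. Then dim K = 2 and the simplices of K are:

  0-simplices (7): [v_0], [v_1], [v_2], [v_3], [v_4], [v_5], [v_6]
  1-simplices (18): (18 of them)
  2-simplices (12): (12 of them)

giving chain groups C_0 ≅ Z^7, C_1 ≅ Z^18, C_2 ≅ Z^12.

The boundary map ∂_1: C_1 → C_0 sends each edge [p,q] (with p < q) to q − p.
The 7×18 boundary matrix has rank 6 and Smith normal form diag(1,1,1,1,1,1).

∂_2: C_2 → C_1 acts by ∂[p,q,r] = [q,r] − [p,r] + [p,q]. For instance
  ∂[v_0,v_2,v_5] = [v_2,v_5] − [v_0,v_5] + [v_0,v_2],
  ∂[v_4,v_5,v_6] = [v_5,v_6] − [v_4,v_6] + [v_4,v_5].
The resulting 18×12 matrix has rank 12, and its Smith normal form has invariant factors (1,1,1,1,1,1,1,1,1,1,1,2).

Now H_k = ker ∂_k / im ∂_{k+1}, so:

  H_1: rank ker ∂_1 − rank ∂_2 = (18 − 6) − 12 = 0, and ∂_2 has invariant factor 2 > 1, so H_1 = Z/2Z.

(K is a triangulation of the real projective plane RP^2.)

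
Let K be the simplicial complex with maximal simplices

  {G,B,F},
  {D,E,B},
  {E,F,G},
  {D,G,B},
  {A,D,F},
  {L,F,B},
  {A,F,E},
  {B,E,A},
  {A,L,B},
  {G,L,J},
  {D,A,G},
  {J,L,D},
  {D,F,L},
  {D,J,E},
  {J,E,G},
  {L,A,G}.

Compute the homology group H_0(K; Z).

K has 8 vertices, 24 edges, 16 triangles.
rank ∂_0 = 0, rank ∂_1 = 7 ⇒ b_0 = 8 − 0 − 7 = 1; all invariant factors of ∂_1 are 1 so no torsion. So H_0 = Z.

H_0 ≅ Z.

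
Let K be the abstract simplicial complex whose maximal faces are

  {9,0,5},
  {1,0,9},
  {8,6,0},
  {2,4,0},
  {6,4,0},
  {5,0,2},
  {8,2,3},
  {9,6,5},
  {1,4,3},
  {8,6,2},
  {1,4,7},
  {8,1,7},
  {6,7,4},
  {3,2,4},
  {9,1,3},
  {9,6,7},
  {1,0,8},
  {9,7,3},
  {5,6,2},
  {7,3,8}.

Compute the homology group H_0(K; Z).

H_0 ≅ Z.

K has 10 vertices, 30 edges, 20 triangles.
rank ∂_0 = 0, rank ∂_1 = 9 ⇒ b_0 = 10 − 0 − 9 = 1; all invariant factors of ∂_1 are 1 so no torsion. So H_0 = Z.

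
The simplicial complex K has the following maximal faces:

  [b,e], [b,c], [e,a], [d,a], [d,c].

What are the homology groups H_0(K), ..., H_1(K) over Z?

Order the vertices as a < b < c < d < e. Listing each simplex with vertices in this order, K has dimension 1 with simplices:

  0-simplices (5): a, b, c, d, e
  1-simplices (5): ad, ae, bc, be, cd

so the chain groups are C_0 ≅ Z^5, C_1 ≅ Z^5.

The boundary map ∂_1: C_1 → C_0 maps an edge to its endpoints' difference, ∂[p,q] = q − p.
As a 5×5 matrix over Z this has rank 4, with invariant factors (1,1,1,1).

From H_k ≅ ker(∂_k) / im(∂_{k+1}) we obtain:

  H_0: rank C_0 − rank ∂_1 = 5 − 4 = 1, and the invariant factors of ∂_1 are all 1, so H_0 ≅ Z.
  H_1: rank ker ∂_1 − rank ∂_2 = (5 − 4) − 0 = 1, and there is no ∂_2, so H_1 ≅ Z.

As a check, the Euler characteristic is 5 − 5 = 0, which agrees with 1 − 1 = 0.

H_0 = Z,  H_1 = Z.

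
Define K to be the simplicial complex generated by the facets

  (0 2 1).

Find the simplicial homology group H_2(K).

H_2 = 0.

Order the vertices as 0 < 1 < 2. Listing each simplex with vertices in this order, K has dimension 2 with simplices:

  0-simplices (3): [0], [1], [2]
  1-simplices (3): [0,1], [0,2], [1,2]
  2-simplices (1): [0,1,2]

so the chain groups are C_0 ≅ Z^3, C_1 ≅ Z^3, C_2 ≅ Z^1.

∂_1: C_1 → C_0 is given by ∂[p,q] = [q] − [p].
As a 3×3 matrix over Z this has rank 2, with invariant factors (1,1).

∂_2: C_2 → C_1 sends each 2-simplex [p,q,r] to [q,r] − [p,r] + [p,q]. For instance
  ∂[0,1,2] = [1,2] − [0,2] + [0,1].
The resulting 3×1 matrix has rank 1, and its Smith normal form has invariant factors (1).

Now H_k = ker ∂_k / im ∂_{k+1}, so:

  H_2: rank ker ∂_2 − rank ∂_3 = (1 − 1) − 0 = 0, and there is no ∂_3, so H_2 ≅ 0.

(K is a triangulation of the 2-simplex.)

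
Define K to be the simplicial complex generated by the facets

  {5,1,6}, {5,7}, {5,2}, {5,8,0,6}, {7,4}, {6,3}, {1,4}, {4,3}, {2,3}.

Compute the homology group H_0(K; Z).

H_0 = Z.

Fix the vertex order 0 < 1 < 2 < 3 < 4 < 5 < 6 < 7 < 8 and write every simplex with vertices in increasing order. Then dim K = 3 and the simplices of K are:

  0-simplices (9): [0], [1], [2], [3], [4], [5], [6], [7], [8]
  1-simplices (15): [0,5], [0,6], [0,8], [1,4], [1,5], [1,6], [2,3], [2,5], [3,4], [3,6], [4,7], [5,6], [5,7], [5,8], [6,8]
  2-simplices (5): [0,5,6], [0,5,8], [0,6,8], [1,5,6], [5,6,8]
  3-simplices (1): [0,5,6,8]

Hence C_0 ≅ Z^9, C_1 ≅ Z^15, C_2 ≅ Z^5, C_3 ≅ Z^1.

Boundary ∂_1: C_1 → C_0 sends each edge [p,q] (with p < q) to q − p. For instance
  ∂[5,6] = [6] − [5].
This gives a 9×15 integer matrix of rank 8; reducing to Smith normal form yields diagonal entries (1,1,1,1,1,1,1,1).

The boundary map ∂_2: C_2 → C_1 sends each 2-simplex [p,q,r] to [q,r] − [p,r] + [p,q]. For instance
  ∂[1,5,6] = [5,6] − [1,6] + [1,5],
  ∂[0,5,8] = [5,8] − [0,8] + [0,5].
The 15×5 boundary matrix has rank 4 and Smith normal form diag(1,1,1,1).

Boundary ∂_3: C_3 → C_2 sends each 3-simplex σ to the alternating sum Σ_i (−1)^i (σ with its i-th vertex removed). For instance
  ∂[0,5,6,8] = [5,6,8] − [0,6,8] + [0,5,8] − [0,5,6].
This gives a 5×1 integer matrix of rank 1; reducing to Smith normal form yields diagonal entries (1).

Now H_k = ker ∂_k / im ∂_{k+1}, so:

  H_0: rank C_0 − rank ∂_1 = 9 − 8 = 1, and the invariant factors of ∂_1 are all 1, so H_0 = Z.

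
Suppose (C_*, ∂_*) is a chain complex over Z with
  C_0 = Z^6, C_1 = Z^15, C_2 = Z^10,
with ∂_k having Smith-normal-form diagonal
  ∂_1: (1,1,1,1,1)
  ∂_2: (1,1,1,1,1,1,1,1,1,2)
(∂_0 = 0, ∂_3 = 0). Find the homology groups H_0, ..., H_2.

H_0: b_0 = 6 − 0 − 5 = 1; torsion from ∂_1 factors > 1: none. So H_0 ≅ Z.
H_1: b_1 = 15 − 5 − 10 = 0; torsion from ∂_2 factors > 1: [2]. So H_1 ≅ Z/2Z.
H_2: b_2 = 10 − 10 − 0 = 0; torsion from ∂_3 factors > 1: none. So H_2 ≅ 0.

H_0 ≅ Z,  H_1 ≅ Z/2Z,  H_2 = 0.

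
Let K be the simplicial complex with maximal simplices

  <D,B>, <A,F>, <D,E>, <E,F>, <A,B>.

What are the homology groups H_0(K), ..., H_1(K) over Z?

H_0 = Z,  H_1 = Z.

K has 5 vertices, 5 edges.
rank ∂_0 = 0, rank ∂_1 = 4 ⇒ b_0 = 5 − 0 − 4 = 1; all invariant factors of ∂_1 are 1 so no torsion. So H_0 = Z.
rank ∂_1 = 4, rank ∂_2 = 0 ⇒ b_1 = 5 − 4 − 0 = 1. So H_1 = Z.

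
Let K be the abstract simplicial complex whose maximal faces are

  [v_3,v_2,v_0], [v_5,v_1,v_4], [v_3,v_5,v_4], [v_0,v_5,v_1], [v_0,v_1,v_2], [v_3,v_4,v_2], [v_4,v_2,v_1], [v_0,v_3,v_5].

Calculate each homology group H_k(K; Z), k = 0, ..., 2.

H_0 = Z,  H_1 = 0,  H_2 = Z.

We work with the vertex ordering v_0 < v_1 < v_2 < v_3 < v_4 < v_5. The simplices of K, each written with vertices in increasing order, are:

  0-simplices (6): [v_0], [v_1], [v_2], [v_3], [v_4], [v_5]
  1-simplices (12): [v_0,v_1], [v_0,v_2], [v_0,v_3], [v_0,v_5], [v_1,v_2], [v_1,v_4], [v_1,v_5], [v_2,v_3], [v_2,v_4], [v_3,v_4], [v_3,v_5], [v_4,v_5]
  2-simplices (8): [v_0,v_1,v_2], [v_0,v_1,v_5], [v_0,v_2,v_3], [v_0,v_3,v_5], [v_1,v_2,v_4], [v_1,v_4,v_5], [v_2,v_3,v_4], [v_3,v_4,v_5]

Hence C_0 ≅ Z^6, C_1 ≅ Z^12, C_2 ≅ Z^8.

∂_1: C_1 → C_0 maps an edge to its endpoints' difference, ∂[p,q] = q − p. For instance
  ∂[v_0,v_3] = [v_3] − [v_0].
The 6×12 boundary matrix has rank 5 and Smith normal form diag(1,1,1,1,1).

Boundary ∂_2: C_2 → C_1 sends each 2-simplex [p,q,r] to [q,r] − [p,r] + [p,q]. For instance
  ∂[v_1,v_2,v_4] = [v_2,v_4] − [v_1,v_4] + [v_1,v_2],
  ∂[v_0,v_1,v_5] = [v_1,v_5] − [v_0,v_5] + [v_0,v_1].
The resulting 12×8 matrix has rank 7, and its Smith normal form has invariant factors (1,1,1,1,1,1,1).

From H_k ≅ ker(∂_k) / im(∂_{k+1}) we obtain:

  H_0: rank C_0 − rank ∂_1 = 6 − 5 = 1, and the invariant factors of ∂_1 are all 1, so H_0 ≅ Z.
  H_1: rank ker ∂_1 − rank ∂_2 = (12 − 5) − 7 = 0, and the invariant factors of ∂_2 are all 1, so H_1 ≅ 0.
  H_2: rank ker ∂_2 − rank ∂_3 = (8 − 7) − 0 = 1, and there is no ∂_3, so H_2 ≅ Z.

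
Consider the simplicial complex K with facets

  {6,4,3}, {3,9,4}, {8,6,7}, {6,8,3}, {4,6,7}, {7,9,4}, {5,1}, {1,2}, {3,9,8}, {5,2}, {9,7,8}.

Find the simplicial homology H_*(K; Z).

H_0 ≅ Z^2,  H_1 ≅ Z,  H_2 ≅ Z.

K has 9 vertices, 15 edges, 8 triangles.
rank ∂_0 = 0, rank ∂_1 = 7 ⇒ b_0 = 9 − 0 − 7 = 2; all invariant factors of ∂_1 are 1 so no torsion. So H_0 = Z^2.
rank ∂_1 = 7, rank ∂_2 = 7 ⇒ b_1 = 15 − 7 − 7 = 1; all invariant factors of ∂_2 are 1 so no torsion. So H_1 = Z.
rank ∂_2 = 7, rank ∂_3 = 0 ⇒ b_2 = 8 − 7 − 0 = 1. So H_2 = Z.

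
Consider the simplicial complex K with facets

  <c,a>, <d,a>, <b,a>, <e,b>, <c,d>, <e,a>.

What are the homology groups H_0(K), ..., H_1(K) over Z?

Take the total order a < b < c < d < e on the vertex set. Then K (dimension 1) consists of the simplices:

  0-simplices (5): a, b, c, d, e
  1-simplices (6): ab, ac, ad, ae, be, cd

giving chain groups C_0 ≅ Z^5, C_1 ≅ Z^6.

Boundary ∂_1: C_1 → C_0 sends each edge [p,q] (with p < q) to q − p. For instance
  ∂ab = b − a.
The resulting 5×6 matrix has rank 4, and its Smith normal form has invariant factors (1,1,1,1).

Now H_k = ker ∂_k / im ∂_{k+1}, so:

  H_0: rank C_0 − rank ∂_1 = 5 − 4 = 1, and the invariant factors of ∂_1 are all 1, so H_0 ≅ Z.
  H_1: rank ker ∂_1 − rank ∂_2 = (6 − 4) − 0 = 2, and there is no ∂_2, so H_1 ≅ Z^2.

As a check, the Euler characteristic is 5 − 6 = -1, which agrees with 1 − 2 = -1.
(K is a triangulation of a wedge of 2 circles.)

H_0 = Z,  H_1 = Z^2.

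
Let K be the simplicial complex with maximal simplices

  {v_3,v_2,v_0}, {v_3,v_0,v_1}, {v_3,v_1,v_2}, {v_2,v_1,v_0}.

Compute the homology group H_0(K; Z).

H_0 = Z.

K has 4 vertices, 6 edges, 4 triangles.
rank ∂_0 = 0, rank ∂_1 = 3 ⇒ b_0 = 4 − 0 − 3 = 1; all invariant factors of ∂_1 are 1 so no torsion. So H_0 ≅ Z.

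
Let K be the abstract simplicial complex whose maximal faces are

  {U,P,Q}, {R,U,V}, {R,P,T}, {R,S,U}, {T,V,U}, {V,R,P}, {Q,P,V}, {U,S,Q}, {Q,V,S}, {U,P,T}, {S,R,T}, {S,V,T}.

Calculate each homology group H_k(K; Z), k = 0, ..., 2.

We work with the vertex ordering P < Q < R < S < T < U < V. The simplices of K, each written with vertices in increasing order, are:

  0-simplices (7): P, Q, R, S, T, U, V
  1-simplices (18): PQ, PR, PT, PU, PV, QS, QU, QV, RS, RT, RU, RV, ST, SU, SV, TU, TV, UV
  2-simplices (12): PQU, PQV, PRT, PRV, PTU, QSU, QSV, RST, RSU, RUV, STV, TUV

so the chain groups are C_0 ≅ Z^7, C_1 ≅ Z^18, C_2 ≅ Z^12.

∂_1: C_1 → C_0 is given by ∂[p,q] = [q] − [p]. For instance
  ∂SV = V − S.
As a 7×18 matrix over Z this has rank 6, with invariant factors (1,1,1,1,1,1).

Boundary ∂_2: C_2 → C_1 maps a triangle to the signed sum of its edges. For instance
  ∂PRV = RV − PV + PR,
  ∂QSV = SV − QV + QS.
As a 18×12 matrix over Z this has rank 12, with invariant factors (1,1,1,1,1,1,1,1,1,1,1,2).

Reading off H_k = ker ∂_k / im ∂_{k+1}:

  H_0: rank C_0 − rank ∂_1 = 7 − 6 = 1, and the invariant factors of ∂_1 are all 1, so H_0 = Z.
  H_1: rank ker ∂_1 − rank ∂_2 = (18 − 6) − 12 = 0, and ∂_2 has invariant factor 2 > 1, so H_1 = Z/2.
  H_2: rank ker ∂_2 − rank ∂_3 = (12 − 12) − 0 = 0, and there is no ∂_3, so H_2 = 0.

As a check, the Euler characteristic is 7 − 18 + 12 = 1, which agrees with 1 − 0 + 0 = 1.

H_0 = Z,  H_1 = Z/2,  H_2 = 0.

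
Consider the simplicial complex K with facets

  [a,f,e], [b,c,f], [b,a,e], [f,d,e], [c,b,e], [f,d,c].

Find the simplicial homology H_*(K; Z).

H_0 ≅ Z,  H_1 ≅ Z,  H_2 = 0.

Fix the vertex order a < b < c < d < e < f and write every simplex with vertices in increasing order. Then dim K = 2 and the simplices of K are:

  0-simplices (6): a, b, c, d, e, f
  1-simplices (12): ab, ae, af, bc, be, bf, cd, ce, cf, de, df, ef
  2-simplices (6): abe, aef, bce, bcf, cdf, def

so the chain groups are C_0 ≅ Z^6, C_1 ≅ Z^12, C_2 ≅ Z^6.

∂_1: C_1 → C_0 is given by ∂[p,q] = [q] − [p]. For instance
  ∂cd = d − c.
The resulting 6×12 matrix has rank 5, and its Smith normal form has invariant factors (1,1,1,1,1).

The boundary map ∂_2: C_2 → C_1 sends each 2-simplex [p,q,r] to [q,r] − [p,r] + [p,q]. For instance
  ∂abe = be − ae + ab,
  ∂aef = ef − af + ae.
This gives a 12×6 integer matrix of rank 6; reducing to Smith normal form yields diagonal entries (1,1,1,1,1,1).

Now H_k = ker ∂_k / im ∂_{k+1}, so:

  H_0: rank C_0 − rank ∂_1 = 6 − 5 = 1, and the invariant factors of ∂_1 are all 1, so H_0 = Z.
  H_1: rank ker ∂_1 − rank ∂_2 = (12 − 5) − 6 = 1, and the invariant factors of ∂_2 are all 1, so H_1 = Z.
  H_2: rank ker ∂_2 − rank ∂_3 = (6 − 6) − 0 = 0, and there is no ∂_3, so H_2 = 0.

(K is a triangulation of the cylinder S^1 x I.)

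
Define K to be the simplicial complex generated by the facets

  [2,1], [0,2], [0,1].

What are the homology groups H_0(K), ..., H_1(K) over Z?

H_0 = Z,  H_1 = Z.

Take the total order 0 < 1 < 2 on the vertex set. Then K (dimension 1) consists of the simplices:

  0-simplices (3): [0], [1], [2]
  1-simplices (3): [0,1], [0,2], [1,2]

so the chain groups are C_0 ≅ Z^3, C_1 ≅ Z^3.

Boundary ∂_1: C_1 → C_0 is given by ∂[p,q] = [q] − [p]. For instance
  ∂[1,2] = [2] − [1].
The resulting 3×3 matrix has rank 2, and its Smith normal form has invariant factors (1,1).

Computing H_k = (kernel of ∂_k) / (image of ∂_{k+1}):

  H_0: rank C_0 − rank ∂_1 = 3 − 2 = 1, and the invariant factors of ∂_1 are all 1, so H_0 ≅ Z.
  H_1: rank ker ∂_1 − rank ∂_2 = (3 − 2) − 0 = 1, and there is no ∂_2, so H_1 ≅ Z.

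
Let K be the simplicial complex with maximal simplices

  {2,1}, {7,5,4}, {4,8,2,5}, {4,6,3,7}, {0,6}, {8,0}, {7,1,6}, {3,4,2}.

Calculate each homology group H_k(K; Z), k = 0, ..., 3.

H_0 = Z,  H_1 = Z^2,  H_2 = 0,  H_3 = 0.

Take the total order 0 < 1 < 2 < 3 < 4 < 5 < 6 < 7 < 8 on the vertex set. Then K (dimension 3) consists of the simplices:

  0-simplices (9): [0], [1], [2], [3], [4], [5], [6], [7], [8]
  1-simplices (19): [0,6], [0,8], [1,2], [1,6], [1,7], [2,3], [2,4], [2,5], [2,8], [3,4], [3,6], [3,7], [4,5], [4,6], [4,7], [4,8], [5,7], [5,8], [6,7]
  2-simplices (11): [1,6,7], [2,3,4], [2,4,5], [2,4,8], [2,5,8], [3,4,6], [3,4,7], [3,6,7], [4,5,7], [4,5,8], [4,6,7]
  3-simplices (2): [2,4,5,8], [3,4,6,7]

giving chain groups C_0 ≅ Z^9, C_1 ≅ Z^19, C_2 ≅ Z^11, C_3 ≅ Z^2.

The boundary map ∂_1: C_1 → C_0 sends each edge [p,q] (with p < q) to q − p. For instance
  ∂[2,4] = [4] − [2].
The resulting 9×19 matrix has rank 8, and its Smith normal form has invariant factors (1,1,1,1,1,1,1,1).

The boundary map ∂_2: C_2 → C_1 maps a triangle to the signed sum of its edges. For instance
  ∂[2,4,8] = [4,8] − [2,8] + [2,4],
  ∂[2,5,8] = [5,8] − [2,8] + [2,5].
The 19×11 boundary matrix has rank 9 and Smith normal form diag(1,1,1,1,1,1,1,1,1).

∂_3: C_3 → C_2 sends each 3-simplex σ to the alternating sum Σ_i (−1)^i (σ with its i-th vertex removed). For instance
  ∂[2,4,5,8] = [4,5,8] − [2,5,8] + [2,4,8] − [2,4,5],
  ∂[3,4,6,7] = [4,6,7] − [3,6,7] + [3,4,7] − [3,4,6].
As a 11×2 matrix over Z this has rank 2, with invariant factors (1,1).

Reading off H_k = ker ∂_k / im ∂_{k+1}:

  H_0: rank C_0 − rank ∂_1 = 9 − 8 = 1, and the invariant factors of ∂_1 are all 1, so H_0 = Z.
  H_1: rank ker ∂_1 − rank ∂_2 = (19 − 8) − 9 = 2, and the invariant factors of ∂_2 are all 1, so H_1 = Z^2.
  H_2: rank ker ∂_2 − rank ∂_3 = (11 − 9) − 2 = 0, and the invariant factors of ∂_3 are all 1, so H_2 = 0.
  H_3: rank ker ∂_3 − rank ∂_4 = (2 − 2) − 0 = 0, and there is no ∂_4, so H_3 = 0.

As a check, the Euler characteristic is 9 − 19 + 11 − 2 = -1, which agrees with 1 − 2 + 0 − 0 = -1.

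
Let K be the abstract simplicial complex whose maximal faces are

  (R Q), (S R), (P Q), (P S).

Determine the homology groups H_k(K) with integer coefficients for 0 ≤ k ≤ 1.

We work with the vertex ordering P < Q < R < S. The simplices of K, each written with vertices in increasing order, are:

  0-simplices (4): P, Q, R, S
  1-simplices (4): PQ, PS, QR, RS

Hence C_0 ≅ Z^4, C_1 ≅ Z^4.

∂_1: C_1 → C_0 maps an edge to its endpoints' difference, ∂[p,q] = q − p. For instance
  ∂QR = R − Q.
The 4×4 boundary matrix has rank 3 and Smith normal form diag(1,1,1).

Computing H_k = (kernel of ∂_k) / (image of ∂_{k+1}):

  H_0: rank C_0 − rank ∂_1 = 4 − 3 = 1, and the invariant factors of ∂_1 are all 1, so H_0 ≅ Z.
  H_1: rank ker ∂_1 − rank ∂_2 = (4 − 3) − 0 = 1, and there is no ∂_2, so H_1 ≅ Z.

H_0 = Z,  H_1 = Z.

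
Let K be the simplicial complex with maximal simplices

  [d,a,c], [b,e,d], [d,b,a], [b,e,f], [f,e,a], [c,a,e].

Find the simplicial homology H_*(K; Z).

H_0 = Z,  H_1 = Z,  H_2 = 0.

We work with the vertex ordering a < b < c < d < e < f. The simplices of K, each written with vertices in increasing order, are:

  0-simplices (6): a, b, c, d, e, f
  1-simplices (12): ab, ac, ad, ae, af, bd, be, bf, cd, ce, de, ef
  2-simplices (6): abd, acd, ace, aef, bde, bef

giving chain groups C_0 ≅ Z^6, C_1 ≅ Z^12, C_2 ≅ Z^6.

Boundary ∂_1: C_1 → C_0 is given by ∂[p,q] = [q] − [p]. For instance
  ∂be = e − b.
The 6×12 boundary matrix has rank 5 and Smith normal form diag(1,1,1,1,1).

The boundary map ∂_2: C_2 → C_1 sends each 2-simplex [p,q,r] to [q,r] − [p,r] + [p,q]. For instance
  ∂bde = de − be + bd,
  ∂abd = bd − ad + ab.
As a 12×6 matrix over Z this has rank 6, with invariant factors (1,1,1,1,1,1).

From H_k ≅ ker(∂_k) / im(∂_{k+1}) we obtain:

  H_0: rank C_0 − rank ∂_1 = 6 − 5 = 1, and the invariant factors of ∂_1 are all 1, so H_0 = Z.
  H_1: rank ker ∂_1 − rank ∂_2 = (12 − 5) − 6 = 1, and the invariant factors of ∂_2 are all 1, so H_1 = Z.
  H_2: rank ker ∂_2 − rank ∂_3 = (6 − 6) − 0 = 0, and there is no ∂_3, so H_2 = 0.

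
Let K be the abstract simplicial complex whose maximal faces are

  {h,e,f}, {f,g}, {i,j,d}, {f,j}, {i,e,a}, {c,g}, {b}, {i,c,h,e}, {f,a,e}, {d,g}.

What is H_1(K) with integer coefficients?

Fix the vertex order a < b < c < d < e < f < g < h < i < j and write every simplex with vertices in increasing order. Then dim K = 3 and the simplices of K are:

  0-simplices (10): a, b, c, d, e, f, g, h, i, j
  1-simplices (18): ae, af, ai, ce, cg, ch, ci, dg, di, dj, ef, eh, ei, fg, fh, fj, hi, ij
  2-simplices (8): aef, aei, ceh, cei, chi, dij, efh, ehi
  3-simplices (1): cehi

Hence C_0 ≅ Z^10, C_1 ≅ Z^18, C_2 ≅ Z^8, C_3 ≅ Z^1.

Boundary ∂_1: C_1 → C_0 maps an edge to its endpoints' difference, ∂[p,q] = q − p.
The 10×18 boundary matrix has rank 8 and Smith normal form diag(1,1,1,1,1,1,1,1).

∂_2: C_2 → C_1 sends each 2-simplex [p,q,r] to [q,r] − [p,r] + [p,q]. For instance
  ∂efh = fh − eh + ef,
  ∂chi = hi − ci + ch.
The 18×8 boundary matrix has rank 7 and Smith normal form diag(1,1,1,1,1,1,1).

∂_3: C_3 → C_2 sends each 3-simplex σ to the alternating sum Σ_i (−1)^i (σ with its i-th vertex removed). For instance
  ∂cehi = ehi − chi + cei − ceh.
The 8×1 boundary matrix has rank 1 and Smith normal form diag(1).

Reading off H_k = ker ∂_k / im ∂_{k+1}:

  H_1: rank ker ∂_1 − rank ∂_2 = (18 − 8) − 7 = 3, and the invariant factors of ∂_2 are all 1, so H_1 ≅ Z^3.

H_1 = Z^3.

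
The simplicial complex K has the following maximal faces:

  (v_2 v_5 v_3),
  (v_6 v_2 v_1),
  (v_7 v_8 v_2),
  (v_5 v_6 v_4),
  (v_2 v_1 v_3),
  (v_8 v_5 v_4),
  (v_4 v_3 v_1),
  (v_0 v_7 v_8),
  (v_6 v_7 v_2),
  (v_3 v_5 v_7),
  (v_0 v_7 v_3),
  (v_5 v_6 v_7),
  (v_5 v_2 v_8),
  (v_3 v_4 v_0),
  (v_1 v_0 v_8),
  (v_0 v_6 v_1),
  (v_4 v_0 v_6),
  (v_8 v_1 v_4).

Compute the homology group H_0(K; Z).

H_0 = Z.

We work with the vertex ordering v_0 < v_1 < v_2 < v_3 < v_4 < v_5 < v_6 < v_7 < v_8. The simplices of K, each written with vertices in increasing order, are:

  0-simplices (9): [v_0], [v_1], [v_2], [v_3], [v_4], [v_5], [v_6], [v_7], [v_8]
  1-simplices (27): (27 of them)
  2-simplices (18): (18 of them)

Hence C_0 ≅ Z^9, C_1 ≅ Z^27, C_2 ≅ Z^18.

∂_1: C_1 → C_0 is given by ∂[p,q] = [q] − [p].
The resulting 9×27 matrix has rank 8, and its Smith normal form has invariant factors (1,1,1,1,1,1,1,1).

∂_2: C_2 → C_1 sends each 2-simplex [p,q,r] to [q,r] − [p,r] + [p,q]. For instance
  ∂[v_0,v_1,v_6] = [v_1,v_6] − [v_0,v_6] + [v_0,v_1],
  ∂[v_4,v_5,v_6] = [v_5,v_6] − [v_4,v_6] + [v_4,v_5].
This gives a 27×18 integer matrix of rank 18; reducing to Smith normal form yields diagonal entries (1,1,1,1,1,1,1,1,1,1,1,1,1,1,1,1,1,2).

Reading off H_k = ker ∂_k / im ∂_{k+1}:

  H_0: rank C_0 − rank ∂_1 = 9 − 8 = 1, and the invariant factors of ∂_1 are all 1, so H_0 = Z.

(K is a triangulation of the Klein bottle.)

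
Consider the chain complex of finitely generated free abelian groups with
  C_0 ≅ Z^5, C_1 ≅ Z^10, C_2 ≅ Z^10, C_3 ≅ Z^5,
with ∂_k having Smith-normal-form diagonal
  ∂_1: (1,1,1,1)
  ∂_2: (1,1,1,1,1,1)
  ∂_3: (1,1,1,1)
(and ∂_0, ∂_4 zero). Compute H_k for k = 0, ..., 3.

H_0 = Z,  H_1 = 0,  H_2 = 0,  H_3 = Z.

H_0: b_0 = 5 − 0 − 4 = 1; torsion from ∂_1 factors > 1: none. So H_0 = Z.
H_1: b_1 = 10 − 4 − 6 = 0; torsion from ∂_2 factors > 1: none. So H_1 = 0.
H_2: b_2 = 10 − 6 − 4 = 0; torsion from ∂_3 factors > 1: none. So H_2 = 0.
H_3: b_3 = 5 − 4 − 0 = 1; torsion from ∂_4 factors > 1: none. So H_3 = Z.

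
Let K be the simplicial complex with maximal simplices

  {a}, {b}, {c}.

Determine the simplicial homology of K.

H_0 = Z^3.

K has 3 vertices.
rank ∂_0 = 0, rank ∂_1 = 0 ⇒ b_0 = 3 − 0 − 0 = 3. So H_0 ≅ Z^3.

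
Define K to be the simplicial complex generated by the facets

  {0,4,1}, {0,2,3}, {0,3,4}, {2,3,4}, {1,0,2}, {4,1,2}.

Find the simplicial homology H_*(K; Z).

We work with the vertex ordering 0 < 1 < 2 < 3 < 4. The simplices of K, each written with vertices in increasing order, are:

  0-simplices (5): [0], [1], [2], [3], [4]
  1-simplices (9): [0,1], [0,2], [0,3], [0,4], [1,2], [1,4], [2,3], [2,4], [3,4]
  2-simplices (6): [0,1,2], [0,1,4], [0,2,3], [0,3,4], [1,2,4], [2,3,4]

so the chain groups are C_0 ≅ Z^5, C_1 ≅ Z^9, C_2 ≅ Z^6.

The boundary map ∂_1: C_1 → C_0 sends each edge [p,q] (with p < q) to q − p. For instance
  ∂[3,4] = [4] − [3].
The resulting 5×9 matrix has rank 4, and its Smith normal form has invariant factors (1,1,1,1).

∂_2: C_2 → C_1 maps a triangle to the signed sum of its edges. For instance
  ∂[1,2,4] = [2,4] − [1,4] + [1,2],
  ∂[2,3,4] = [3,4] − [2,4] + [2,3].
This gives a 9×6 integer matrix of rank 5; reducing to Smith normal form yields diagonal entries (1,1,1,1,1).

From H_k ≅ ker(∂_k) / im(∂_{k+1}) we obtain:

  H_0: rank C_0 − rank ∂_1 = 5 − 4 = 1, and the invariant factors of ∂_1 are all 1, so H_0 = Z.
  H_1: rank ker ∂_1 − rank ∂_2 = (9 − 4) − 5 = 0, and the invariant factors of ∂_2 are all 1, so H_1 = 0.
  H_2: rank ker ∂_2 − rank ∂_3 = (6 − 5) − 0 = 1, and there is no ∂_3, so H_2 = Z.

As a check, the Euler characteristic is 5 − 9 + 6 = 2, which agrees with 1 − 0 + 1 = 2.

H_0 ≅ Z,  H_1 = 0,  H_2 ≅ Z.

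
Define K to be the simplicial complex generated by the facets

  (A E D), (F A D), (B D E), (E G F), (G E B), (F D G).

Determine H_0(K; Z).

We work with the vertex ordering A < B < D < E < F < G. The simplices of K, each written with vertices in increasing order, are:

  0-simplices (6): A, B, D, E, F, G
  1-simplices (12): AD, AE, AF, BD, BE, BG, DE, DF, DG, EF, EG, FG
  2-simplices (6): ADE, ADF, BDE, BEG, DFG, EFG

giving chain groups C_0 ≅ Z^6, C_1 ≅ Z^12, C_2 ≅ Z^6.

∂_1: C_1 → C_0 maps an edge to its endpoints' difference, ∂[p,q] = q − p. For instance
  ∂AF = F − A.
The 6×12 boundary matrix has rank 5 and Smith normal form diag(1,1,1,1,1).

The boundary map ∂_2: C_2 → C_1 sends each 2-simplex [p,q,r] to [q,r] − [p,r] + [p,q]. For instance
  ∂ADF = DF − AF + AD,
  ∂DFG = FG − DG + DF.
As a 12×6 matrix over Z this has rank 6, with invariant factors (1,1,1,1,1,1).

Reading off H_k = ker ∂_k / im ∂_{k+1}:

  H_0: rank C_0 − rank ∂_1 = 6 − 5 = 1, and the invariant factors of ∂_1 are all 1, so H_0 ≅ Z.

(K is a triangulation of the cylinder S^1 x I.)

H_0 = Z.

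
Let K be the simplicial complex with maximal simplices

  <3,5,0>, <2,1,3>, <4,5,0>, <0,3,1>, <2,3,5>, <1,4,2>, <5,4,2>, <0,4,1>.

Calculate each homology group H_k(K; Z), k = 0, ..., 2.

We work with the vertex ordering 0 < 1 < 2 < 3 < 4 < 5. The simplices of K, each written with vertices in increasing order, are:

  0-simplices (6): [0], [1], [2], [3], [4], [5]
  1-simplices (12): [0,1], [0,3], [0,4], [0,5], [1,2], [1,3], [1,4], [2,3], [2,4], [2,5], [3,5], [4,5]
  2-simplices (8): [0,1,3], [0,1,4], [0,3,5], [0,4,5], [1,2,3], [1,2,4], [2,3,5], [2,4,5]

Hence C_0 ≅ Z^6, C_1 ≅ Z^12, C_2 ≅ Z^8.

∂_1: C_1 → C_0 is given by ∂[p,q] = [q] − [p].
The resulting 6×12 matrix has rank 5, and its Smith normal form has invariant factors (1,1,1,1,1).

The boundary map ∂_2: C_2 → C_1 acts by ∂[p,q,r] = [q,r] − [p,r] + [p,q]. For instance
  ∂[0,3,5] = [3,5] − [0,5] + [0,3],
  ∂[1,2,3] = [2,3] − [1,3] + [1,2].
The 12×8 boundary matrix has rank 7 and Smith normal form diag(1,1,1,1,1,1,1).

Now H_k = ker ∂_k / im ∂_{k+1}, so:

  H_0: rank C_0 − rank ∂_1 = 6 − 5 = 1, and the invariant factors of ∂_1 are all 1, so H_0 ≅ Z.
  H_1: rank ker ∂_1 − rank ∂_2 = (12 − 5) − 7 = 0, and the invariant factors of ∂_2 are all 1, so H_1 ≅ 0.
  H_2: rank ker ∂_2 − rank ∂_3 = (8 − 7) − 0 = 1, and there is no ∂_3, so H_2 ≅ Z.

H_0 = Z,  H_1 = 0,  H_2 = Z.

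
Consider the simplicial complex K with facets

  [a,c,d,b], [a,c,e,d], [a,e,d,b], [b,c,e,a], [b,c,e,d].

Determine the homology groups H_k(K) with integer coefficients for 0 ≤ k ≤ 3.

We work with the vertex ordering a < b < c < d < e. The simplices of K, each written with vertices in increasing order, are:

  0-simplices (5): a, b, c, d, e
  1-simplices (10): ab, ac, ad, ae, bc, bd, be, cd, ce, de
  2-simplices (10): abc, abd, abe, acd, ace, ade, bcd, bce, bde, cde
  3-simplices (5): abcd, abce, abde, acde, bcde

giving chain groups C_0 ≅ Z^5, C_1 ≅ Z^10, C_2 ≅ Z^10, C_3 ≅ Z^5.

The boundary map ∂_1: C_1 → C_0 sends each edge [p,q] (with p < q) to q − p. For instance
  ∂ab = b − a.
The 5×10 boundary matrix has rank 4 and Smith normal form diag(1,1,1,1).

Boundary ∂_2: C_2 → C_1 sends each 2-simplex [p,q,r] to [q,r] − [p,r] + [p,q]. For instance
  ∂bcd = cd − bd + bc,
  ∂bde = de − be + bd.
The resulting 10×10 matrix has rank 6, and its Smith normal form has invariant factors (1,1,1,1,1,1).

∂_3: C_3 → C_2 sends each 3-simplex σ to the alternating sum Σ_i (−1)^i (σ with its i-th vertex removed). For instance
  ∂acde = cde − ade + ace − acd,
  ∂abde = bde − ade + abe − abd.
This gives a 10×5 integer matrix of rank 4; reducing to Smith normal form yields diagonal entries (1,1,1,1).

Reading off H_k = ker ∂_k / im ∂_{k+1}:

  H_0: rank C_0 − rank ∂_1 = 5 − 4 = 1, and the invariant factors of ∂_1 are all 1, so H_0 ≅ Z.
  H_1: rank ker ∂_1 − rank ∂_2 = (10 − 4) − 6 = 0, and the invariant factors of ∂_2 are all 1, so H_1 ≅ 0.
  H_2: rank ker ∂_2 − rank ∂_3 = (10 − 6) − 4 = 0, and the invariant factors of ∂_3 are all 1, so H_2 ≅ 0.
  H_3: rank ker ∂_3 − rank ∂_4 = (5 − 4) − 0 = 1, and there is no ∂_4, so H_3 ≅ Z.

As a check, the Euler characteristic is 5 − 10 + 10 − 5 = 0, which agrees with 1 − 0 + 0 − 1 = 0.
(K is a triangulation of the 3-sphere S^3.)

H_0 = Z,  H_1 = 0,  H_2 = 0,  H_3 = Z.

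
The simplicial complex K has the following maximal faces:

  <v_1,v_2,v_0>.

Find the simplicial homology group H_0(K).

H_0 = Z.

Fix the vertex order v_0 < v_1 < v_2 and write every simplex with vertices in increasing order. Then dim K = 2 and the simplices of K are:

  0-simplices (3): [v_0], [v_1], [v_2]
  1-simplices (3): [v_0,v_1], [v_0,v_2], [v_1,v_2]
  2-simplices (1): [v_0,v_1,v_2]

giving chain groups C_0 ≅ Z^3, C_1 ≅ Z^3, C_2 ≅ Z^1.

∂_1: C_1 → C_0 maps an edge to its endpoints' difference, ∂[p,q] = q − p. For instance
  ∂[v_0,v_1] = [v_1] − [v_0].
This gives a 3×3 integer matrix of rank 2; reducing to Smith normal form yields diagonal entries (1,1).

∂_2: C_2 → C_1 sends each 2-simplex [p,q,r] to [q,r] − [p,r] + [p,q]. For instance
  ∂[v_0,v_1,v_2] = [v_1,v_2] − [v_0,v_2] + [v_0,v_1].
As a 3×1 matrix over Z this has rank 1, with invariant factors (1).

Reading off H_k = ker ∂_k / im ∂_{k+1}:

  H_0: rank C_0 − rank ∂_1 = 3 − 2 = 1, and the invariant factors of ∂_1 are all 1, so H_0 ≅ Z.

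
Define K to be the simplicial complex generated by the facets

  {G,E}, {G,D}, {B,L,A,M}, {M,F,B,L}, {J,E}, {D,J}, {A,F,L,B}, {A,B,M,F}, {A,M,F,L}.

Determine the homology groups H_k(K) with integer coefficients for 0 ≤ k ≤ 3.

H_0 ≅ Z^2,  H_1 ≅ Z,  H_2 = 0,  H_3 ≅ Z.

Order the vertices as A < B < D < E < F < G < J < L < M. Listing each simplex with vertices in this order, K has dimension 3 with simplices:

  0-simplices (9): A, B, D, E, F, G, J, L, M
  1-simplices (14): AB, AF, AL, AM, BF, BL, BM, DG, DJ, EG, EJ, FL, FM, LM
  2-simplices (10): ABF, ABL, ABM, AFL, AFM, ALM, BFL, BFM, BLM, FLM
  3-simplices (5): ABFL, ABFM, ABLM, AFLM, BFLM

Hence C_0 ≅ Z^9, C_1 ≅ Z^14, C_2 ≅ Z^10, C_3 ≅ Z^5.

Boundary ∂_1: C_1 → C_0 maps an edge to its endpoints' difference, ∂[p,q] = q − p. For instance
  ∂AM = M − A.
The resulting 9×14 matrix has rank 7, and its Smith normal form has invariant factors (1,1,1,1,1,1,1).

Boundary ∂_2: C_2 → C_1 acts by ∂[p,q,r] = [q,r] − [p,r] + [p,q]. For instance
  ∂BFM = FM − BM + BF,
  ∂ABM = BM − AM + AB.
This gives a 14×10 integer matrix of rank 6; reducing to Smith normal form yields diagonal entries (1,1,1,1,1,1).

The boundary map ∂_3: C_3 → C_2 sends each 3-simplex σ to the alternating sum Σ_i (−1)^i (σ with its i-th vertex removed). For instance
  ∂BFLM = FLM − BLM + BFM − BFL,
  ∂AFLM = FLM − ALM + AFM − AFL.
This gives a 10×5 integer matrix of rank 4; reducing to Smith normal form yields diagonal entries (1,1,1,1).

Now H_k = ker ∂_k / im ∂_{k+1}, so:

  H_0: rank C_0 − rank ∂_1 = 9 − 7 = 2, and the invariant factors of ∂_1 are all 1, so H_0 ≅ Z^2.
  H_1: rank ker ∂_1 − rank ∂_2 = (14 − 7) − 6 = 1, and the invariant factors of ∂_2 are all 1, so H_1 ≅ Z.
  H_2: rank ker ∂_2 − rank ∂_3 = (10 − 6) − 4 = 0, and the invariant factors of ∂_3 are all 1, so H_2 ≅ 0.
  H_3: rank ker ∂_3 − rank ∂_4 = (5 − 4) − 0 = 1, and there is no ∂_4, so H_3 ≅ Z.

As a check, the Euler characteristic is 9 − 14 + 10 − 5 = 0, which agrees with 2 − 1 + 0 − 1 = 0.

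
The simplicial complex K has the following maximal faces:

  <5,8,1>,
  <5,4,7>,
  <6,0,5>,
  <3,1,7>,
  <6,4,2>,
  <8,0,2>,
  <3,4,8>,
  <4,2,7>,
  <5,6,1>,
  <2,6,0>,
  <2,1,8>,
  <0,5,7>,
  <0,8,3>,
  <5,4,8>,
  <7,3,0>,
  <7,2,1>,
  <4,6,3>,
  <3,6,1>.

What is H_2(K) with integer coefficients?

K has 9 vertices, 27 edges, 18 triangles.
rank ∂_2 = 17, rank ∂_3 = 0 ⇒ b_2 = 18 − 17 − 0 = 1. So H_2 = Z.

H_2 = Z.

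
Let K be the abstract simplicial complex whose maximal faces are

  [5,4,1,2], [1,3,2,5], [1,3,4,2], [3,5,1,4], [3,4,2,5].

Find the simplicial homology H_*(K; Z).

H_0 ≅ Z,  H_1 = 0,  H_2 = 0,  H_3 ≅ Z.

We work with the vertex ordering 1 < 2 < 3 < 4 < 5. The simplices of K, each written with vertices in increasing order, are:

  0-simplices (5): [1], [2], [3], [4], [5]
  1-simplices (10): [1,2], [1,3], [1,4], [1,5], [2,3], [2,4], [2,5], [3,4], [3,5], [4,5]
  2-simplices (10): [1,2,3], [1,2,4], [1,2,5], [1,3,4], [1,3,5], [1,4,5], [2,3,4], [2,3,5], [2,4,5], [3,4,5]
  3-simplices (5): [1,2,3,4], [1,2,3,5], [1,2,4,5], [1,3,4,5], [2,3,4,5]

giving chain groups C_0 ≅ Z^5, C_1 ≅ Z^10, C_2 ≅ Z^10, C_3 ≅ Z^5.

Boundary ∂_1: C_1 → C_0 maps an edge to its endpoints' difference, ∂[p,q] = q − p. For instance
  ∂[1,3] = [3] − [1].
This gives a 5×10 integer matrix of rank 4; reducing to Smith normal form yields diagonal entries (1,1,1,1).

∂_2: C_2 → C_1 sends each 2-simplex [p,q,r] to [q,r] − [p,r] + [p,q]. For instance
  ∂[1,2,5] = [2,5] − [1,5] + [1,2],
  ∂[2,3,5] = [3,5] − [2,5] + [2,3].
As a 10×10 matrix over Z this has rank 6, with invariant factors (1,1,1,1,1,1).

Boundary ∂_3: C_3 → C_2 sends each 3-simplex σ to the alternating sum Σ_i (−1)^i (σ with its i-th vertex removed). For instance
  ∂[1,2,4,5] = [2,4,5] − [1,4,5] + [1,2,5] − [1,2,4],
  ∂[1,2,3,4] = [2,3,4] − [1,3,4] + [1,2,4] − [1,2,3].
The resulting 10×5 matrix has rank 4, and its Smith normal form has invariant factors (1,1,1,1).

Now H_k = ker ∂_k / im ∂_{k+1}, so:

  H_0: rank C_0 − rank ∂_1 = 5 − 4 = 1, and the invariant factors of ∂_1 are all 1, so H_0 ≅ Z.
  H_1: rank ker ∂_1 − rank ∂_2 = (10 − 4) − 6 = 0, and the invariant factors of ∂_2 are all 1, so H_1 ≅ 0.
  H_2: rank ker ∂_2 − rank ∂_3 = (10 − 6) − 4 = 0, and the invariant factors of ∂_3 are all 1, so H_2 ≅ 0.
  H_3: rank ker ∂_3 − rank ∂_4 = (5 − 4) − 0 = 1, and there is no ∂_4, so H_3 ≅ Z.

(K is a triangulation of the 3-sphere S^3.)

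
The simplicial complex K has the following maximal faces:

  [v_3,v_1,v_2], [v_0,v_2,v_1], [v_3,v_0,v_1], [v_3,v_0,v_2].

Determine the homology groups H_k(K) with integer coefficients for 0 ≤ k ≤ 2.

Order the vertices as v_0 < v_1 < v_2 < v_3. Listing each simplex with vertices in this order, K has dimension 2 with simplices:

  0-simplices (4): [v_0], [v_1], [v_2], [v_3]
  1-simplices (6): [v_0,v_1], [v_0,v_2], [v_0,v_3], [v_1,v_2], [v_1,v_3], [v_2,v_3]
  2-simplices (4): [v_0,v_1,v_2], [v_0,v_1,v_3], [v_0,v_2,v_3], [v_1,v_2,v_3]

so the chain groups are C_0 ≅ Z^4, C_1 ≅ Z^6, C_2 ≅ Z^4.

Boundary ∂_1: C_1 → C_0 is given by ∂[p,q] = [q] − [p]. For instance
  ∂[v_1,v_2] = [v_2] − [v_1].
The resulting 4×6 matrix has rank 3, and its Smith normal form has invariant factors (1,1,1).

Boundary ∂_2: C_2 → C_1 acts by ∂[p,q,r] = [q,r] − [p,r] + [p,q]. For instance
  ∂[v_1,v_2,v_3] = [v_2,v_3] − [v_1,v_3] + [v_1,v_2],
  ∂[v_0,v_1,v_3] = [v_1,v_3] − [v_0,v_3] + [v_0,v_1].
This gives a 6×4 integer matrix of rank 3; reducing to Smith normal form yields diagonal entries (1,1,1).

Now H_k = ker ∂_k / im ∂_{k+1}, so:

  H_0: rank C_0 − rank ∂_1 = 4 − 3 = 1, and the invariant factors of ∂_1 are all 1, so H_0 = Z.
  H_1: rank ker ∂_1 − rank ∂_2 = (6 − 3) − 3 = 0, and the invariant factors of ∂_2 are all 1, so H_1 = 0.
  H_2: rank ker ∂_2 − rank ∂_3 = (4 − 3) − 0 = 1, and there is no ∂_3, so H_2 = Z.

As a check, the Euler characteristic is 4 − 6 + 4 = 2, which agrees with 1 − 0 + 1 = 2.
(K is a triangulation of the 2-sphere S^2.)

H_0 ≅ Z,  H_1 = 0,  H_2 ≅ Z.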